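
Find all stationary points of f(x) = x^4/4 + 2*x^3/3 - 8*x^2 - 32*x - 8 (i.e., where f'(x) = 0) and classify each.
f'(x) = x^3 + 2*x^2 - 16*x - 32

Solve f'(x) = 0:
  Factor: x^3 + 2*x^2 - 16*x - 32 = (x - 4)*(x + 2)*(x + 4) = 0.
  ⇒ x = -4, -2, 4

f''(x) = 3*x^2 + 4*x - 16
Second-derivative test at each critical point:
  f''(-4) = 16 > 0 → local minimum
  f''(-2) = -12 < 0 → local maximum
  f''(4) = 48 > 0 → local minimum

Critical points: x = -4 (local minimum); x = -2 (local maximum); x = 4 (local minimum)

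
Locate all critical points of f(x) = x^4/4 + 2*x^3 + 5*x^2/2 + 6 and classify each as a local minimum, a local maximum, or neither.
f'(x) = x*(x^2 + 6*x + 5)

Solve f'(x) = 0:
  Factor: x^3 + 6*x^2 + 5*x = x*(x + 1)*(x + 5) = 0.
  ⇒ x = -5, -1, 0

f''(x) = 3*x^2 + 12*x + 5
Second-derivative test at each critical point:
  f''(-5) = 20 > 0 → local minimum
  f''(-1) = -4 < 0 → local maximum
  f''(0) = 5 > 0 → local minimum

Critical points: x = -5 (local minimum); x = -1 (local maximum); x = 0 (local minimum)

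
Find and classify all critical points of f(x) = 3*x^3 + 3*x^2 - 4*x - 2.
f'(x) = 9*x^2 + 6*x - 4

Solve f'(x) = 0:
  9*x^2 + 6*x - 4 = 0 has no rational roots; quadratic formula: x = (-6 ± √180)/18.
  ⇒ x = -sqrt(5)/3 - 1/3 ≈ -1.0787, -1/3 + sqrt(5)/3 ≈ 0.4120

f''(x) = 18*x + 6
Second-derivative test at each critical point:
  f''(-1.0787) = -13.4164 < 0 → local maximum
  f''(0.4120) = 13.4164 > 0 → local minimum

Critical points: x = -sqrt(5)/3 - 1/3 ≈ -1.0787 (local maximum); x = -1/3 + sqrt(5)/3 ≈ 0.4120 (local minimum)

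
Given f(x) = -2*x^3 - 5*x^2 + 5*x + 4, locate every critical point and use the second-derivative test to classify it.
f'(x) = -6*x^2 - 10*x + 5

Solve f'(x) = 0:
  6*x^2 + 10*x - 5 = 0 has no rational roots; quadratic formula: x = (-10 ± √220)/12.
  ⇒ x = -sqrt(55)/6 - 5/6 ≈ -2.0694, -5/6 + sqrt(55)/6 ≈ 0.4027

f''(x) = -12*x - 10
Second-derivative test at each critical point:
  f''(-2.0694) = 14.8324 > 0 → local minimum
  f''(0.4027) = -14.8324 < 0 → local maximum

Critical points: x = -sqrt(55)/6 - 5/6 ≈ -2.0694 (local minimum); x = -5/6 + sqrt(55)/6 ≈ 0.4027 (local maximum)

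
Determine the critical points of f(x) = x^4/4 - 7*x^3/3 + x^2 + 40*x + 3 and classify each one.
f'(x) = x^3 - 7*x^2 + 2*x + 40

Solve f'(x) = 0:
  Factor: x^3 - 7*x^2 + 2*x + 40 = (x - 5)*(x - 4)*(x + 2) = 0.
  ⇒ x = -2, 4, 5

f''(x) = 3*x^2 - 14*x + 2
Second-derivative test at each critical point:
  f''(-2) = 42 > 0 → local minimum
  f''(4) = -6 < 0 → local maximum
  f''(5) = 7 > 0 → local minimum

Critical points: x = -2 (local minimum); x = 4 (local maximum); x = 5 (local minimum)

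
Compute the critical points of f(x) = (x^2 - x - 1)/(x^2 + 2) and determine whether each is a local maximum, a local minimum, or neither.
f'(x) = (x^2 + 6*x - 2)/(x^4 + 4*x^2 + 4)

Solve f'(x) = 0:
  f'(x) = (x^2 + 6*x - 2)/(x^2 + 2)^2; the denominator is positive wherever f is defined, so f'(x) = 0 ⇔ x^2 + 6*x - 2 = 0.
  x^2 + 6*x - 2 = 0 has no rational roots; quadratic formula: x = (-6 ± √44)/2.
  ⇒ x = -sqrt(11) - 3 ≈ -6.3166, -3 + sqrt(11) ≈ 0.3166

f''(x) = 2*(-x^3 - 9*x^2 + 6*x + 6)/(x^6 + 6*x^4 + 12*x^2 + 8)
Second-derivative test at each critical point:
  f''(-6.3166) = -0.0038 < 0 → local maximum
  f''(0.3166) = 1.5038 > 0 → local minimum

Critical points: x = -sqrt(11) - 3 ≈ -6.3166 (local maximum); x = -3 + sqrt(11) ≈ 0.3166 (local minimum)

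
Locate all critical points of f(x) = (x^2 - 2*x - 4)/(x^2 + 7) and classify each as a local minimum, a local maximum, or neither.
f'(x) = 2*(x^2 + 11*x - 7)/(x^4 + 14*x^2 + 49)

Solve f'(x) = 0:
  f'(x) = 2*(x^2 + 11*x - 7)/(x^2 + 7)^2; the denominator is positive wherever f is defined, so f'(x) = 0 ⇔ 2*x^2 + 22*x - 14 = 0.
  Factor: 2*x^2 + 22*x - 14 = 2*(x^2 + 11*x - 7); x^2 + 11*x - 7 = 0 has no rational roots; quadratic formula: x = (-11 ± √149)/2.
  ⇒ x = -sqrt(149)/2 - 11/2 ≈ -11.6033, -11/2 + sqrt(149)/2 ≈ 0.6033

f''(x) = 2*(-2*x^3 - 33*x^2 + 42*x + 77)/(x^6 + 21*x^4 + 147*x^2 + 343)
Second-derivative test at each critical point:
  f''(-11.6033) = -0.0012 < 0 → local maximum
  f''(0.6033) = 0.4502 > 0 → local minimum

Critical points: x = -sqrt(149)/2 - 11/2 ≈ -11.6033 (local maximum); x = -11/2 + sqrt(149)/2 ≈ 0.6033 (local minimum)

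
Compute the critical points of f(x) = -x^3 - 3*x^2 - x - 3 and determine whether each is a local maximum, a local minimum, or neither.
f'(x) = -3*x^2 - 6*x - 1

Solve f'(x) = 0:
  3*x^2 + 6*x + 1 = 0 has no rational roots; quadratic formula: x = (-6 ± √24)/6.
  ⇒ x = -1 - sqrt(6)/3 ≈ -1.8165, -1 + sqrt(6)/3 ≈ -0.1835

f''(x) = -6*x - 6
Second-derivative test at each critical point:
  f''(-1.8165) = 4.8990 > 0 → local minimum
  f''(-0.1835) = -4.8990 < 0 → local maximum

Critical points: x = -1 - sqrt(6)/3 ≈ -1.8165 (local minimum); x = -1 + sqrt(6)/3 ≈ -0.1835 (local maximum)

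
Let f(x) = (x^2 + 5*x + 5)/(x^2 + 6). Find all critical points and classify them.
f'(x) = (-5*x^2 + 2*x + 30)/(x^4 + 12*x^2 + 36)

Solve f'(x) = 0:
  f'(x) = -(5*x^2 - 2*x - 30)/(x^2 + 6)^2; the denominator is positive wherever f is defined, so f'(x) = 0 ⇔ -5*x^2 + 2*x + 30 = 0.
  5*x^2 - 2*x - 30 = 0 has no rational roots; quadratic formula: x = (2 ± √604)/10.
  ⇒ x = 1/5 - sqrt(151)/5 ≈ -2.2576, 1/5 + sqrt(151)/5 ≈ 2.6576

f''(x) = 2*(5*x^3 - 3*x^2 - 90*x + 6)/(x^6 + 18*x^4 + 108*x^2 + 216)
Second-derivative test at each critical point:
  f''(-2.2576) = 0.1996 > 0 → local minimum
  f''(2.6576) = -0.1440 < 0 → local maximum

Critical points: x = 1/5 - sqrt(151)/5 ≈ -2.2576 (local minimum); x = 1/5 + sqrt(151)/5 ≈ 2.6576 (local maximum)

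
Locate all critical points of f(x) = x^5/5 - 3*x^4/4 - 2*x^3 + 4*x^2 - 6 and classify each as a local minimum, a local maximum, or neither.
f'(x) = x*(x^3 - 3*x^2 - 6*x + 8)

Solve f'(x) = 0:
  Factor: x^4 - 3*x^3 - 6*x^2 + 8*x = x*(x - 4)*(x - 1)*(x + 2) = 0.
  ⇒ x = -2, 0, 1, 4

f''(x) = 4*x^3 - 9*x^2 - 12*x + 8
Second-derivative test at each critical point:
  f''(-2) = -36 < 0 → local maximum
  f''(0) = 8 > 0 → local minimum
  f''(1) = -9 < 0 → local maximum
  f''(4) = 72 > 0 → local minimum

Critical points: x = -2 (local maximum); x = 0 (local minimum); x = 1 (local maximum); x = 4 (local minimum)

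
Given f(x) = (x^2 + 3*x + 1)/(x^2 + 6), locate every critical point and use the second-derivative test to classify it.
f'(x) = (-3*x^2 + 10*x + 18)/(x^4 + 12*x^2 + 36)

Solve f'(x) = 0:
  f'(x) = -(3*x^2 - 10*x - 18)/(x^2 + 6)^2; the denominator is positive wherever f is defined, so f'(x) = 0 ⇔ -3*x^2 + 10*x + 18 = 0.
  3*x^2 - 10*x - 18 = 0 has no rational roots; quadratic formula: x = (10 ± √316)/6.
  ⇒ x = 5/3 - sqrt(79)/3 ≈ -1.2961, 5/3 + sqrt(79)/3 ≈ 4.6294

f''(x) = 6*(x^3 - 5*x^2 - 18*x + 10)/(x^6 + 18*x^4 + 108*x^2 + 216)
Second-derivative test at each critical point:
  f''(-1.2961) = 0.3014 > 0 → local minimum
  f''(4.6294) = -0.0236 < 0 → local maximum

Critical points: x = 5/3 - sqrt(79)/3 ≈ -1.2961 (local minimum); x = 5/3 + sqrt(79)/3 ≈ 4.6294 (local maximum)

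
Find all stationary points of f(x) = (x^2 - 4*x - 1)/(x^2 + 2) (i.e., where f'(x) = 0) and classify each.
f'(x) = 2*(2*x^2 + 3*x - 4)/(x^4 + 4*x^2 + 4)

Solve f'(x) = 0:
  f'(x) = 2*(2*x^2 + 3*x - 4)/(x^2 + 2)^2; the denominator is positive wherever f is defined, so f'(x) = 0 ⇔ 4*x^2 + 6*x - 8 = 0.
  Factor: 4*x^2 + 6*x - 8 = 2*(2*x^2 + 3*x - 4); 2*x^2 + 3*x - 4 = 0 has no rational roots; quadratic formula: x = (-3 ± √41)/4.
  ⇒ x = -sqrt(41)/4 - 3/4 ≈ -2.3508, -3/4 + sqrt(41)/4 ≈ 0.8508

f''(x) = 2*(-4*x^3 - 9*x^2 + 24*x + 6)/(x^6 + 6*x^4 + 12*x^2 + 8)
Second-derivative test at each critical point:
  f''(-2.3508) = -0.2261 < 0 → local maximum
  f''(0.8508) = 1.7261 > 0 → local minimum

Critical points: x = -sqrt(41)/4 - 3/4 ≈ -2.3508 (local maximum); x = -3/4 + sqrt(41)/4 ≈ 0.8508 (local minimum)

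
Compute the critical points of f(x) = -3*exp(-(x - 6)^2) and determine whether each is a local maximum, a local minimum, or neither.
f'(x) = 6*(x - 6)*exp(-(x - 6)^2)

Solve f'(x) = 0:
  f'(x) = (6*x - 36)·exp(-(x - 6)^2) and exp(-(x - 6)^2) > 0 for every x, so f'(x) = 0 ⇔ 6*x - 36 = 0.
  Factor: 6*x - 36 = 6*(x - 6) = 0.
  ⇒ x = 6

f''(x) = 6*(1 - 2*(x - 6)^2)*exp(-(x - 6)^2)
Second-derivative test at each critical point:
  f''(6) = 6 > 0 → local minimum

Critical points: x = 6 (local minimum)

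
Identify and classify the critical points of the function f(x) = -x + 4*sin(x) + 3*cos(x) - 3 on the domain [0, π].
f'(x) = -3*sin(x) + 4*cos(x) - 1

Solve f'(x) = 0 on [0, π]:
  f'(x) = 0 ⇔ -3*sin(x) + 4*cos(x) = 1. Write the left side as R·cos(x + φ) with R = √(4² + 3²) = 5, cos φ = 4/5, sin φ = 3/5; then cos(x + φ) = 1/5. Solve for x and keep the solutions lying in [0, π].
  ⇒ x = atan((-3 + 8*sqrt(6))/(4 + 6*sqrt(6))) ≈ 0.7259

f''(x) = -4*sin(x) - 3*cos(x)
Second-derivative test at each critical point:
  f''(0.7259) = -4.8990 < 0 → local maximum

Critical points: x = atan((-3 + 8*sqrt(6))/(4 + 6*sqrt(6))) ≈ 0.7259 (local maximum)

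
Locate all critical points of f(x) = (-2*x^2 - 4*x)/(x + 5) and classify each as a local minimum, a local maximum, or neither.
f'(x) = 2*(-x^2 - 10*x - 10)/(x^2 + 10*x + 25)

Solve f'(x) = 0:
  f'(x) = -2*(x^2 + 10*x + 10)/(x + 5)^2; the denominator is positive wherever f is defined, so f'(x) = 0 ⇔ -2*x^2 - 20*x - 20 = 0.
  Factor: -2*x^2 - 20*x - 20 = -2*(x^2 + 10*x + 10); x^2 + 10*x + 10 = 0 has no rational roots; quadratic formula: x = (-10 ± √60)/2.
  ⇒ x = -5 - sqrt(15) ≈ -8.8730, -5 + sqrt(15) ≈ -1.1270

f''(x) = -60/(x^3 + 15*x^2 + 75*x + 125)
Second-derivative test at each critical point:
  f''(-8.8730) = 1.0328 > 0 → local minimum
  f''(-1.1270) = -1.0328 < 0 → local maximum

Critical points: x = -5 - sqrt(15) ≈ -8.8730 (local minimum); x = -5 + sqrt(15) ≈ -1.1270 (local maximum)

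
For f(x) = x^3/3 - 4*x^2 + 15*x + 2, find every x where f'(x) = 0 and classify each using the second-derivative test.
f'(x) = x^2 - 8*x + 15

Solve f'(x) = 0:
  Factor: x^2 - 8*x + 15 = (x - 5)*(x - 3) = 0.
  ⇒ x = 3, 5

f''(x) = 2*x - 8
Second-derivative test at each critical point:
  f''(3) = -2 < 0 → local maximum
  f''(5) = 2 > 0 → local minimum

Critical points: x = 3 (local maximum); x = 5 (local minimum)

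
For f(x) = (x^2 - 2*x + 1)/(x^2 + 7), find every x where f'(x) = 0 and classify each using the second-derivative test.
f'(x) = 2*(x^2 + 6*x - 7)/(x^4 + 14*x^2 + 49)

Solve f'(x) = 0:
  f'(x) = 2*(x - 1)*(x + 7)/(x^2 + 7)^2; the denominator is positive wherever f is defined, so f'(x) = 0 ⇔ 2*x^2 + 12*x - 14 = 0.
  Factor: 2*x^2 + 12*x - 14 = 2*(x - 1)*(x + 7) = 0.
  ⇒ x = -7, 1

f''(x) = 4*(-x^3 - 9*x^2 + 21*x + 21)/(x^6 + 21*x^4 + 147*x^2 + 343)
Second-derivative test at each critical point:
  f''(-7) = -1/196 < 0 → local maximum
  f''(1) = 1/4 > 0 → local minimum

Critical points: x = -7 (local maximum); x = 1 (local minimum)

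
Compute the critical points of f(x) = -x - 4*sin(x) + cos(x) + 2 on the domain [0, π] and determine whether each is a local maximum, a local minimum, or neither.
f'(x) = -sin(x) - 4*cos(x) - 1

Solve f'(x) = 0 on [0, π]:
  f'(x) = 0 ⇔ -sin(x) - 4*cos(x) = 1. Write the left side as R·cos(x + φ) with R = √((-4)² + 1²) = sqrt(17), cos φ = -4*sqrt(17)/17, sin φ = sqrt(17)/17; then cos(x + φ) = sqrt(17)/17. Solve for x and keep the solutions lying in [0, π].
  ⇒ x = pi - atan(15/8) ≈ 2.0608

f''(x) = 4*sin(x) - cos(x)
Second-derivative test at each critical point:
  f''(2.0608) = 4 > 0 → local minimum

Critical points: x = pi - atan(15/8) ≈ 2.0608 (local minimum)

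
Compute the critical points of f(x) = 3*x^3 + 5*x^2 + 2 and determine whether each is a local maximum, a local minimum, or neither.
f'(x) = x*(9*x + 10)

Solve f'(x) = 0:
  Factor: 9*x^2 + 10*x = x*(9*x + 10) = 0.
  ⇒ x = -10/9, 0

f''(x) = 18*x + 10
Second-derivative test at each critical point:
  f''(-10/9) = -10 < 0 → local maximum
  f''(0) = 10 > 0 → local minimum

Critical points: x = -10/9 (local maximum); x = 0 (local minimum)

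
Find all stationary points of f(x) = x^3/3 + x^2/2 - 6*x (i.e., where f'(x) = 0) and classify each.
f'(x) = x^2 + x - 6

Solve f'(x) = 0:
  Factor: x^2 + x - 6 = (x - 2)*(x + 3) = 0.
  ⇒ x = -3, 2

f''(x) = 2*x + 1
Second-derivative test at each critical point:
  f''(-3) = -5 < 0 → local maximum
  f''(2) = 5 > 0 → local minimum

Critical points: x = -3 (local maximum); x = 2 (local minimum)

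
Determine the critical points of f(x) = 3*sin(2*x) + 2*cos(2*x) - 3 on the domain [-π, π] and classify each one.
f'(x) = -4*sin(2*x) + 6*cos(2*x)

Solve f'(x) = 0 on [-π, π]:
  f'(x) = 0 ⇔ 3*cos(2*x) = 2*sin(2*x) ⇔ tan(2*x) = 3/2, i.e. 2*x = arctan(3/2) + nπ; keep the solutions lying in [-π, π].
  ⇒ x = -pi + atan(3/2)/2 ≈ -2.6502, -pi/2 + atan(3/2)/2 ≈ -1.0794, atan(3/2)/2 ≈ 0.4914, atan(3/2)/2 + pi/2 ≈ 2.0622

f''(x) = -12*sin(2*x) - 8*cos(2*x)
Second-derivative test at each critical point:
  f''(-2.6502) = -14.4222 < 0 → local maximum
  f''(-1.0794) = 14.4222 > 0 → local minimum
  f''(0.4914) = -14.4222 < 0 → local maximum
  f''(2.0622) = 14.4222 > 0 → local minimum

Critical points: x = -pi + atan(3/2)/2 ≈ -2.6502 (local maximum); x = -pi/2 + atan(3/2)/2 ≈ -1.0794 (local minimum); x = atan(3/2)/2 ≈ 0.4914 (local maximum); x = atan(3/2)/2 + pi/2 ≈ 2.0622 (local minimum)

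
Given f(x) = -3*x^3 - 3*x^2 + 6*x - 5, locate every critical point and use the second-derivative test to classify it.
f'(x) = -9*x^2 - 6*x + 6

Solve f'(x) = 0:
  Factor: -9*x^2 - 6*x + 6 = -3*(3*x^2 + 2*x - 2); 3*x^2 + 2*x - 2 = 0 has no rational roots; quadratic formula: x = (-2 ± √28)/6.
  ⇒ x = -sqrt(7)/3 - 1/3 ≈ -1.2153, -1/3 + sqrt(7)/3 ≈ 0.5486

f''(x) = -18*x - 6
Second-derivative test at each critical point:
  f''(-1.2153) = 15.8745 > 0 → local minimum
  f''(0.5486) = -15.8745 < 0 → local maximum

Critical points: x = -sqrt(7)/3 - 1/3 ≈ -1.2153 (local minimum); x = -1/3 + sqrt(7)/3 ≈ 0.5486 (local maximum)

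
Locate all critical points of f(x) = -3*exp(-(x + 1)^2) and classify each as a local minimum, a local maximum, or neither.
f'(x) = 6*(x + 1)*exp(-(x + 1)^2)

Solve f'(x) = 0:
  f'(x) = (6*x + 6)·exp(-(x + 1)^2) and exp(-(x + 1)^2) > 0 for every x, so f'(x) = 0 ⇔ 6*x + 6 = 0.
  Factor: 6*x + 6 = 6*(x + 1) = 0.
  ⇒ x = -1

f''(x) = 6*(1 - 2*(x + 1)^2)*exp(-(x + 1)^2)
Second-derivative test at each critical point:
  f''(-1) = 6 > 0 → local minimum

Critical points: x = -1 (local minimum)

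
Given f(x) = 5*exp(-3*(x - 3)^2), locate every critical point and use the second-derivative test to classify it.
f'(x) = 30*(3 - x)*exp(-3*(x - 3)^2)

Solve f'(x) = 0:
  f'(x) = (90 - 30*x)·exp(-3*(x - 3)^2) and exp(-3*(x - 3)^2) > 0 for every x, so f'(x) = 0 ⇔ 90 - 30*x = 0.
  Factor: 90 - 30*x = -30*(x - 3) = 0.
  ⇒ x = 3

f''(x) = 30*(6*(x - 3)^2 - 1)*exp(-3*(x - 3)^2)
Second-derivative test at each critical point:
  f''(3) = -30 < 0 → local maximum

Critical points: x = 3 (local maximum)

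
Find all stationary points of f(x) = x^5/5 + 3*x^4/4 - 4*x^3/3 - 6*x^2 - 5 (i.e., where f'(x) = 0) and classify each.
f'(x) = x*(x^3 + 3*x^2 - 4*x - 12)

Solve f'(x) = 0:
  Factor: x^4 + 3*x^3 - 4*x^2 - 12*x = x*(x - 2)*(x + 2)*(x + 3) = 0.
  ⇒ x = -3, -2, 0, 2

f''(x) = 4*x^3 + 9*x^2 - 8*x - 12
Second-derivative test at each critical point:
  f''(-3) = -15 < 0 → local maximum
  f''(-2) = 8 > 0 → local minimum
  f''(0) = -12 < 0 → local maximum
  f''(2) = 40 > 0 → local minimum

Critical points: x = -3 (local maximum); x = -2 (local minimum); x = 0 (local maximum); x = 2 (local minimum)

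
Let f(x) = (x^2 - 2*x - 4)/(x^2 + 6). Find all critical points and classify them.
f'(x) = 2*(x^2 + 10*x - 6)/(x^4 + 12*x^2 + 36)

Solve f'(x) = 0:
  f'(x) = 2*(x^2 + 10*x - 6)/(x^2 + 6)^2; the denominator is positive wherever f is defined, so f'(x) = 0 ⇔ 2*x^2 + 20*x - 12 = 0.
  Factor: 2*x^2 + 20*x - 12 = 2*(x^2 + 10*x - 6); x^2 + 10*x - 6 = 0 has no rational roots; quadratic formula: x = (-10 ± √124)/2.
  ⇒ x = -sqrt(31) - 5 ≈ -10.5678, -5 + sqrt(31) ≈ 0.5678

f''(x) = 4*(-x^3 - 15*x^2 + 18*x + 30)/(x^6 + 18*x^4 + 108*x^2 + 216)
Second-derivative test at each critical point:
  f''(-10.5678) = -0.0016 < 0 → local maximum
  f''(0.5678) = 0.5572 > 0 → local minimum

Critical points: x = -sqrt(31) - 5 ≈ -10.5678 (local maximum); x = -5 + sqrt(31) ≈ 0.5678 (local minimum)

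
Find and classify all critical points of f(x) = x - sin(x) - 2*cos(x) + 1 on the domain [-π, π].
f'(x) = 2*sin(x) - cos(x) + 1

Solve f'(x) = 0 on [-π, π]:
  f'(x) = 0 ⇔ 2*sin(x) - cos(x) = -1. Write the left side as R·cos(x + φ) with R = √((-1)² + (-2)²) = sqrt(5), cos φ = -sqrt(5)/5, sin φ = -2*sqrt(5)/5; then cos(x + φ) = -sqrt(5)/5. Solve for x and keep the solutions lying in [-π, π].
  ⇒ x = -pi + atan(4/3) ≈ -2.2143, 0

f''(x) = sin(x) + 2*cos(x)
Second-derivative test at each critical point:
  f''(-2.2143) = -2 < 0 → local maximum
  f''(0) = 2 > 0 → local minimum

Critical points: x = -pi + atan(4/3) ≈ -2.2143 (local maximum); x = 0 (local minimum)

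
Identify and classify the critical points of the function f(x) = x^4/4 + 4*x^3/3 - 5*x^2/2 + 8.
f'(x) = x*(x^2 + 4*x - 5)

Solve f'(x) = 0:
  Factor: x^3 + 4*x^2 - 5*x = x*(x - 1)*(x + 5) = 0.
  ⇒ x = -5, 0, 1

f''(x) = 3*x^2 + 8*x - 5
Second-derivative test at each critical point:
  f''(-5) = 30 > 0 → local minimum
  f''(0) = -5 < 0 → local maximum
  f''(1) = 6 > 0 → local minimum

Critical points: x = -5 (local minimum); x = 0 (local maximum); x = 1 (local minimum)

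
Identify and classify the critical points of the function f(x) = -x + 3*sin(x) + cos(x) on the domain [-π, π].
f'(x) = -sin(x) + 3*cos(x) - 1

Solve f'(x) = 0 on [-π, π]:
  f'(x) = 0 ⇔ -sin(x) + 3*cos(x) = 1. Write the left side as R·cos(x + φ) with R = √(3² + 1²) = sqrt(10), cos φ = 3*sqrt(10)/10, sin φ = sqrt(10)/10; then cos(x + φ) = sqrt(10)/10. Solve for x and keep the solutions lying in [-π, π].
  ⇒ x = -pi/2 ≈ -1.5708, atan(4/3) ≈ 0.9273

f''(x) = -3*sin(x) - cos(x)
Second-derivative test at each critical point:
  f''(-1.5708) = 3 > 0 → local minimum
  f''(0.9273) = -3 < 0 → local maximum

Critical points: x = -pi/2 ≈ -1.5708 (local minimum); x = atan(4/3) ≈ 0.9273 (local maximum)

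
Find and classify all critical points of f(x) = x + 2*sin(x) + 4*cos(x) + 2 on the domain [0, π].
f'(x) = -4*sin(x) + 2*cos(x) + 1

Solve f'(x) = 0 on [0, π]:
  f'(x) = 0 ⇔ -4*sin(x) + 2*cos(x) = -1. Write the left side as R·cos(x + φ) with R = √(2² + 4²) = 2*sqrt(5), cos φ = sqrt(5)/5, sin φ = 2*sqrt(5)/5; then cos(x + φ) = -sqrt(5)/10. Solve for x and keep the solutions lying in [0, π].
  ⇒ x = atan((2 + sqrt(19))/(-1 + 2*sqrt(19))) ≈ 0.6892

f''(x) = -2*sin(x) - 4*cos(x)
Second-derivative test at each critical point:
  f''(0.6892) = -4.3589 < 0 → local maximum

Critical points: x = atan((2 + sqrt(19))/(-1 + 2*sqrt(19))) ≈ 0.6892 (local maximum)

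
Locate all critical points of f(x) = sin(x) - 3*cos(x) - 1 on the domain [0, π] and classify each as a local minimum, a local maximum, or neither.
f'(x) = 3*sin(x) + cos(x)

Solve f'(x) = 0 on [0, π]:
  f'(x) = 0 ⇔ cos(x) = -3*sin(x) ⇔ tan(x) = -1/3, i.e. x = arctan(-1/3) + nπ; keep the solutions lying in [0, π].
  ⇒ x = pi - atan(1/3) ≈ 2.8198

f''(x) = -sin(x) + 3*cos(x)
Second-derivative test at each critical point:
  f''(2.8198) = -3.1623 < 0 → local maximum

Critical points: x = pi - atan(1/3) ≈ 2.8198 (local maximum)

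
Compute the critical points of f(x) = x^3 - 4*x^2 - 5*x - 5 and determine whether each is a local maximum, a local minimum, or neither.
f'(x) = 3*x^2 - 8*x - 5

Solve f'(x) = 0:
  3*x^2 - 8*x - 5 = 0 has no rational roots; quadratic formula: x = (8 ± √124)/6.
  ⇒ x = 4/3 - sqrt(31)/3 ≈ -0.5226, 4/3 + sqrt(31)/3 ≈ 3.1893

f''(x) = 6*x - 8
Second-derivative test at each critical point:
  f''(-0.5226) = -11.1355 < 0 → local maximum
  f''(3.1893) = 11.1355 > 0 → local minimum

Critical points: x = 4/3 - sqrt(31)/3 ≈ -0.5226 (local maximum); x = 4/3 + sqrt(31)/3 ≈ 3.1893 (local minimum)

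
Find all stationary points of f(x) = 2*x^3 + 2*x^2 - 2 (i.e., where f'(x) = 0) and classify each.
f'(x) = 2*x*(3*x + 2)

Solve f'(x) = 0:
  Factor: 6*x^2 + 4*x = 2*x*(3*x + 2) = 0.
  ⇒ x = -2/3, 0

f''(x) = 12*x + 4
Second-derivative test at each critical point:
  f''(-2/3) = -4 < 0 → local maximum
  f''(0) = 4 > 0 → local minimum

Critical points: x = -2/3 (local maximum); x = 0 (local minimum)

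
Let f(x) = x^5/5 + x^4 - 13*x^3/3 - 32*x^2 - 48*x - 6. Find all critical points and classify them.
f'(x) = x^4 + 4*x^3 - 13*x^2 - 64*x - 48

Solve f'(x) = 0:
  Factor: x^4 + 4*x^3 - 13*x^2 - 64*x - 48 = (x - 4)*(x + 1)*(x + 3)*(x + 4) = 0.
  ⇒ x = -4, -3, -1, 4

f''(x) = 4*x^3 + 12*x^2 - 26*x - 64
Second-derivative test at each critical point:
  f''(-4) = -24 < 0 → local maximum
  f''(-3) = 14 > 0 → local minimum
  f''(-1) = -30 < 0 → local maximum
  f''(4) = 280 > 0 → local minimum

Critical points: x = -4 (local maximum); x = -3 (local minimum); x = -1 (local maximum); x = 4 (local minimum)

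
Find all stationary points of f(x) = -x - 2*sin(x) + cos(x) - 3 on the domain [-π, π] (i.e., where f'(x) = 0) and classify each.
f'(x) = -sin(x) - 2*cos(x) - 1

Solve f'(x) = 0 on [-π, π]:
  f'(x) = 0 ⇔ -sin(x) - 2*cos(x) = 1. Write the left side as R·cos(x + φ) with R = √((-2)² + 1²) = sqrt(5), cos φ = -2*sqrt(5)/5, sin φ = sqrt(5)/5; then cos(x + φ) = sqrt(5)/5. Solve for x and keep the solutions lying in [-π, π].
  ⇒ x = -pi/2 ≈ -1.5708, pi - atan(3/4) ≈ 2.4981

f''(x) = 2*sin(x) - cos(x)
Second-derivative test at each critical point:
  f''(-1.5708) = -2 < 0 → local maximum
  f''(2.4981) = 2 > 0 → local minimum

Critical points: x = -pi/2 ≈ -1.5708 (local maximum); x = pi - atan(3/4) ≈ 2.4981 (local minimum)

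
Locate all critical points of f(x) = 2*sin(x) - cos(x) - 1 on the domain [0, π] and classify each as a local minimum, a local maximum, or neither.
f'(x) = sin(x) + 2*cos(x)

Solve f'(x) = 0 on [0, π]:
  f'(x) = 0 ⇔ 2*cos(x) = -sin(x) ⇔ tan(x) = -2, i.e. x = arctan(-2) + nπ; keep the solutions lying in [0, π].
  ⇒ x = pi - atan(2) ≈ 2.0344

f''(x) = -2*sin(x) + cos(x)
Second-derivative test at each critical point:
  f''(2.0344) = -2.2361 < 0 → local maximum

Critical points: x = pi - atan(2) ≈ 2.0344 (local maximum)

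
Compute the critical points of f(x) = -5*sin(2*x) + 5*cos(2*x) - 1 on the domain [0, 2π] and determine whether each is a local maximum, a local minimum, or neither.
f'(x) = -10*sqrt(2)*sin(2*x + pi/4)

Solve f'(x) = 0 on [0, 2π]:
  f'(x) = 0 ⇔ -5*cos(2*x) = 5*sin(2*x) ⇔ tan(2*x) = -1, i.e. 2*x = arctan(-1) + nπ; keep the solutions lying in [0, 2π].
  ⇒ x = 3*pi/8 ≈ 1.1781, 7*pi/8 ≈ 2.7489, 11*pi/8 ≈ 4.3197, 15*pi/8 ≈ 5.8905

f''(x) = -20*sqrt(2)*cos(2*x + pi/4)
Second-derivative test at each critical point:
  f''(1.1781) = 28.2843 > 0 → local minimum
  f''(2.7489) = -28.2843 < 0 → local maximum
  f''(4.3197) = 28.2843 > 0 → local minimum
  f''(5.8905) = -28.2843 < 0 → local maximum

Critical points: x = 3*pi/8 ≈ 1.1781 (local minimum); x = 7*pi/8 ≈ 2.7489 (local maximum); x = 11*pi/8 ≈ 4.3197 (local minimum); x = 15*pi/8 ≈ 5.8905 (local maximum)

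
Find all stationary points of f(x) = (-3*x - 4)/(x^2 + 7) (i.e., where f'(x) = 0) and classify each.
f'(x) = (3*x^2 + 8*x - 21)/(x^4 + 14*x^2 + 49)

Solve f'(x) = 0:
  f'(x) = (3*x^2 + 8*x - 21)/(x^2 + 7)^2; the denominator is positive wherever f is defined, so f'(x) = 0 ⇔ 3*x^2 + 8*x - 21 = 0.
  3*x^2 + 8*x - 21 = 0 has no rational roots; quadratic formula: x = (-8 ± √316)/6.
  ⇒ x = -sqrt(79)/3 - 4/3 ≈ -4.2961, -4/3 + sqrt(79)/3 ≈ 1.6294

f''(x) = 2*(-4*x^2*(3*x + 4) + (9*x + 4)*(x^2 + 7))/(x^2 + 7)^3
Second-derivative test at each critical point:
  f''(-4.2961) = -0.0274 < 0 → local maximum
  f''(1.6294) = 0.1907 > 0 → local minimum

Critical points: x = -sqrt(79)/3 - 4/3 ≈ -4.2961 (local maximum); x = -4/3 + sqrt(79)/3 ≈ 1.6294 (local minimum)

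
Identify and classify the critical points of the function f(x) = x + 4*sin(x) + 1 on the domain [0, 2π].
f'(x) = 4*cos(x) + 1

Solve f'(x) = 0 on [0, 2π]:
  f'(x) = 0 ⇔ cos(x) = -1/4, i.e. x = ±arccos(-1/4) + 2nπ; keep the solutions lying in [0, 2π].
  ⇒ x = acos(-1/4) ≈ 1.8235, -acos(-1/4) + 2*pi ≈ 4.4597

f''(x) = -4*sin(x)
Second-derivative test at each critical point:
  f''(1.8235) = -3.8730 < 0 → local maximum
  f''(4.4597) = 3.8730 > 0 → local minimum

Critical points: x = acos(-1/4) ≈ 1.8235 (local maximum); x = -acos(-1/4) + 2*pi ≈ 4.4597 (local minimum)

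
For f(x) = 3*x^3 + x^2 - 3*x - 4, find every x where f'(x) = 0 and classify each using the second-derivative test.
f'(x) = 9*x^2 + 2*x - 3

Solve f'(x) = 0:
  9*x^2 + 2*x - 3 = 0 has no rational roots; quadratic formula: x = (-2 ± √112)/18.
  ⇒ x = -2*sqrt(7)/9 - 1/9 ≈ -0.6991, -1/9 + 2*sqrt(7)/9 ≈ 0.4768

f''(x) = 18*x + 2
Second-derivative test at each critical point:
  f''(-0.6991) = -10.5830 < 0 → local maximum
  f''(0.4768) = 10.5830 > 0 → local minimum

Critical points: x = -2*sqrt(7)/9 - 1/9 ≈ -0.6991 (local maximum); x = -1/9 + 2*sqrt(7)/9 ≈ 0.4768 (local minimum)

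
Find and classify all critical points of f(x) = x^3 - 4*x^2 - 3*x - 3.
f'(x) = 3*x^2 - 8*x - 3

Solve f'(x) = 0:
  Factor: 3*x^2 - 8*x - 3 = (x - 3)*(3*x + 1) = 0.
  ⇒ x = -1/3, 3

f''(x) = 6*x - 8
Second-derivative test at each critical point:
  f''(-1/3) = -10 < 0 → local maximum
  f''(3) = 10 > 0 → local minimum

Critical points: x = -1/3 (local maximum); x = 3 (local minimum)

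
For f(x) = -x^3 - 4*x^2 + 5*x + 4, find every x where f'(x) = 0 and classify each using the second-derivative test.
f'(x) = -3*x^2 - 8*x + 5

Solve f'(x) = 0:
  3*x^2 + 8*x - 5 = 0 has no rational roots; quadratic formula: x = (-8 ± √124)/6.
  ⇒ x = -sqrt(31)/3 - 4/3 ≈ -3.1893, -4/3 + sqrt(31)/3 ≈ 0.5226

f''(x) = -6*x - 8
Second-derivative test at each critical point:
  f''(-3.1893) = 11.1355 > 0 → local minimum
  f''(0.5226) = -11.1355 < 0 → local maximum

Critical points: x = -sqrt(31)/3 - 4/3 ≈ -3.1893 (local minimum); x = -4/3 + sqrt(31)/3 ≈ 0.5226 (local maximum)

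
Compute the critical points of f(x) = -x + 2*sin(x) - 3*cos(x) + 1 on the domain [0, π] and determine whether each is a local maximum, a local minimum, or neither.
f'(x) = 3*sin(x) + 2*cos(x) - 1

Solve f'(x) = 0 on [0, π]:
  f'(x) = 0 ⇔ 3*sin(x) + 2*cos(x) = 1. Write the left side as R·cos(x + φ) with R = √(2² + (-3)²) = sqrt(13), cos φ = 2*sqrt(13)/13, sin φ = -3*sqrt(13)/13; then cos(x + φ) = sqrt(13)/13. Solve for x and keep the solutions lying in [0, π].
  ⇒ x = atan((3 + 4*sqrt(3))/(2 - 6*sqrt(3))) + pi ≈ 2.2726

f''(x) = -2*sin(x) + 3*cos(x)
Second-derivative test at each critical point:
  f''(2.2726) = -3.4641 < 0 → local maximum

Critical points: x = atan((3 + 4*sqrt(3))/(2 - 6*sqrt(3))) + pi ≈ 2.2726 (local maximum)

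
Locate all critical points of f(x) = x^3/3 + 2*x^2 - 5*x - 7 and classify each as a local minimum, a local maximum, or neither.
f'(x) = x^2 + 4*x - 5

Solve f'(x) = 0:
  Factor: x^2 + 4*x - 5 = (x - 1)*(x + 5) = 0.
  ⇒ x = -5, 1

f''(x) = 2*x + 4
Second-derivative test at each critical point:
  f''(-5) = -6 < 0 → local maximum
  f''(1) = 6 > 0 → local minimum

Critical points: x = -5 (local maximum); x = 1 (local minimum)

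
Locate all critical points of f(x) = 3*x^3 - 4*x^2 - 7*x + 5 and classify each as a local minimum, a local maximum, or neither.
f'(x) = 9*x^2 - 8*x - 7

Solve f'(x) = 0:
  9*x^2 - 8*x - 7 = 0 has no rational roots; quadratic formula: x = (8 ± √316)/18.
  ⇒ x = 4/9 - sqrt(79)/9 ≈ -0.5431, 4/9 + sqrt(79)/9 ≈ 1.4320

f''(x) = 18*x - 8
Second-derivative test at each critical point:
  f''(-0.5431) = -17.7764 < 0 → local maximum
  f''(1.4320) = 17.7764 > 0 → local minimum

Critical points: x = 4/9 - sqrt(79)/9 ≈ -0.5431 (local maximum); x = 4/9 + sqrt(79)/9 ≈ 1.4320 (local minimum)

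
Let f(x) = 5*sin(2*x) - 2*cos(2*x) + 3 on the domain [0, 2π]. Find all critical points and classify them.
f'(x) = 4*sin(2*x) + 10*cos(2*x)

Solve f'(x) = 0 on [0, 2π]:
  f'(x) = 0 ⇔ 5*cos(2*x) = -2*sin(2*x) ⇔ tan(2*x) = -5/2, i.e. 2*x = arctan(-5/2) + nπ; keep the solutions lying in [0, 2π].
  ⇒ x = -atan(5/2)/2 + pi/2 ≈ 0.9757, pi - atan(5/2)/2 ≈ 2.5464, -atan(5/2)/2 + 3*pi/2 ≈ 4.1172, -atan(5/2)/2 + 2*pi ≈ 5.6880

f''(x) = -20*sin(2*x) + 8*cos(2*x)
Second-derivative test at each critical point:
  f''(0.9757) = -21.5407 < 0 → local maximum
  f''(2.5464) = 21.5407 > 0 → local minimum
  f''(4.1172) = -21.5407 < 0 → local maximum
  f''(5.6880) = 21.5407 > 0 → local minimum

Critical points: x = -atan(5/2)/2 + pi/2 ≈ 0.9757 (local maximum); x = pi - atan(5/2)/2 ≈ 2.5464 (local minimum); x = -atan(5/2)/2 + 3*pi/2 ≈ 4.1172 (local maximum); x = -atan(5/2)/2 + 2*pi ≈ 5.6880 (local minimum)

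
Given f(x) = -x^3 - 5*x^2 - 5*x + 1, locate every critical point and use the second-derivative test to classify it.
f'(x) = -3*x^2 - 10*x - 5

Solve f'(x) = 0:
  3*x^2 + 10*x + 5 = 0 has no rational roots; quadratic formula: x = (-10 ± √40)/6.
  ⇒ x = -5/3 - sqrt(10)/3 ≈ -2.7208, -5/3 + sqrt(10)/3 ≈ -0.6126

f''(x) = -6*x - 10
Second-derivative test at each critical point:
  f''(-2.7208) = 6.3246 > 0 → local minimum
  f''(-0.6126) = -6.3246 < 0 → local maximum

Critical points: x = -5/3 - sqrt(10)/3 ≈ -2.7208 (local minimum); x = -5/3 + sqrt(10)/3 ≈ -0.6126 (local maximum)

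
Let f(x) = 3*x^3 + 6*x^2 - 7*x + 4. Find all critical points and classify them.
f'(x) = 9*x^2 + 12*x - 7

Solve f'(x) = 0:
  9*x^2 + 12*x - 7 = 0 has no rational roots; quadratic formula: x = (-12 ± √396)/18.
  ⇒ x = -sqrt(11)/3 - 2/3 ≈ -1.7722, -2/3 + sqrt(11)/3 ≈ 0.4389

f''(x) = 18*x + 12
Second-derivative test at each critical point:
  f''(-1.7722) = -19.8997 < 0 → local maximum
  f''(0.4389) = 19.8997 > 0 → local minimum

Critical points: x = -sqrt(11)/3 - 2/3 ≈ -1.7722 (local maximum); x = -2/3 + sqrt(11)/3 ≈ 0.4389 (local minimum)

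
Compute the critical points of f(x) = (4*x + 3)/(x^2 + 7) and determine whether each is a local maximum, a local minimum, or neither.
f'(x) = 2*(-2*x^2 - 3*x + 14)/(x^4 + 14*x^2 + 49)

Solve f'(x) = 0:
  f'(x) = -2*(x - 2)*(2*x + 7)/(x^2 + 7)^2; the denominator is positive wherever f is defined, so f'(x) = 0 ⇔ -4*x^2 - 6*x + 28 = 0.
  Factor: -4*x^2 - 6*x + 28 = -2*(x - 2)*(2*x + 7) = 0.
  ⇒ x = -7/2, 2

f''(x) = 2*(4*x^2*(4*x + 3) - 3*(4*x + 1)*(x^2 + 7))/(x^2 + 7)^3
Second-derivative test at each critical point:
  f''(-7/2) = 32/539 > 0 → local minimum
  f''(2) = -2/11 < 0 → local maximum

Critical points: x = -7/2 (local minimum); x = 2 (local maximum)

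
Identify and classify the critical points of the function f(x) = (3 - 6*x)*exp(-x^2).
f'(x) = 6*(x*(2*x - 1) - 1)*exp(-x^2)

Solve f'(x) = 0:
  f'(x) = (12*x^2 - 6*x - 6)·exp(-x^2) and exp(-x^2) > 0 for every x, so f'(x) = 0 ⇔ 12*x^2 - 6*x - 6 = 0.
  Factor: 12*x^2 - 6*x - 6 = 6*(x - 1)*(2*x + 1) = 0.
  ⇒ x = -1/2, 1

f''(x) = 6*(2*x^2*(1 - 2*x) + 6*x - 1)*exp(-x^2)
Second-derivative test at each critical point:
  f''(-1/2) = -14.0184 < 0 → local maximum
  f''(1) = 6.6218 > 0 → local minimum

Critical points: x = -1/2 (local maximum); x = 1 (local minimum)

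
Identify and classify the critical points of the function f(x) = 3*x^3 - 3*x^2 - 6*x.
f'(x) = 9*x^2 - 6*x - 6

Solve f'(x) = 0:
  Factor: 9*x^2 - 6*x - 6 = 3*(3*x^2 - 2*x - 2); 3*x^2 - 2*x - 2 = 0 has no rational roots; quadratic formula: x = (2 ± √28)/6.
  ⇒ x = 1/3 - sqrt(7)/3 ≈ -0.5486, 1/3 + sqrt(7)/3 ≈ 1.2153

f''(x) = 18*x - 6
Second-derivative test at each critical point:
  f''(-0.5486) = -15.8745 < 0 → local maximum
  f''(1.2153) = 15.8745 > 0 → local minimum

Critical points: x = 1/3 - sqrt(7)/3 ≈ -0.5486 (local maximum); x = 1/3 + sqrt(7)/3 ≈ 1.2153 (local minimum)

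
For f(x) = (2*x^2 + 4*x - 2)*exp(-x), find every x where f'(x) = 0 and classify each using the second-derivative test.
f'(x) = 2*(3 - x^2)*exp(-x)

Solve f'(x) = 0:
  f'(x) = (6 - 2*x^2)·exp(-x) and exp(-x) > 0 for every x, so f'(x) = 0 ⇔ 6 - 2*x^2 = 0.
  Factor: 6 - 2*x^2 = -2*(x^2 - 3); x^2 - 3 = 0 has no rational roots; quadratic formula: x = (0 ± √12)/2.
  ⇒ x = -sqrt(3) ≈ -1.7321, sqrt(3) ≈ 1.7321

f''(x) = 2*(x^2 - 2*x - 3)*exp(-x)
Second-derivative test at each critical point:
  f''(-1.7321) = 39.1598 > 0 → local minimum
  f''(1.7321) = -1.2257 < 0 → local maximum

Critical points: x = -sqrt(3) ≈ -1.7321 (local minimum); x = sqrt(3) ≈ 1.7321 (local maximum)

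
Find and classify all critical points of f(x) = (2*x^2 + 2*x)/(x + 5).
f'(x) = 2*(x^2 + 10*x + 5)/(x^2 + 10*x + 25)

Solve f'(x) = 0:
  f'(x) = 2*(x^2 + 10*x + 5)/(x + 5)^2; the denominator is positive wherever f is defined, so f'(x) = 0 ⇔ 2*x^2 + 20*x + 10 = 0.
  Factor: 2*x^2 + 20*x + 10 = 2*(x^2 + 10*x + 5); x^2 + 10*x + 5 = 0 has no rational roots; quadratic formula: x = (-10 ± √80)/2.
  ⇒ x = -5 - 2*sqrt(5) ≈ -9.4721, -5 + 2*sqrt(5) ≈ -0.5279

f''(x) = 80/(x^3 + 15*x^2 + 75*x + 125)
Second-derivative test at each critical point:
  f''(-9.4721) = -0.8944 < 0 → local maximum
  f''(-0.5279) = 0.8944 > 0 → local minimum

Critical points: x = -5 - 2*sqrt(5) ≈ -9.4721 (local maximum); x = -5 + 2*sqrt(5) ≈ -0.5279 (local minimum)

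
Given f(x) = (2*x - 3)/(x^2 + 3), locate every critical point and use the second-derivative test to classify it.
f'(x) = 2*(-x^2 + 3*x + 3)/(x^4 + 6*x^2 + 9)

Solve f'(x) = 0:
  f'(x) = -2*(x^2 - 3*x - 3)/(x^2 + 3)^2; the denominator is positive wherever f is defined, so f'(x) = 0 ⇔ -2*x^2 + 6*x + 6 = 0.
  Factor: -2*x^2 + 6*x + 6 = -2*(x^2 - 3*x - 3); x^2 - 3*x - 3 = 0 has no rational roots; quadratic formula: x = (3 ± √21)/2.
  ⇒ x = 3/2 - sqrt(21)/2 ≈ -0.7913, 3/2 + sqrt(21)/2 ≈ 3.7913

f''(x) = 2*(4*x^2*(2*x - 3) + 3*(1 - 2*x)*(x^2 + 3))/(x^2 + 3)^3
Second-derivative test at each critical point:
  f''(-0.7913) = 0.6970 > 0 → local minimum
  f''(3.7913) = -0.0304 < 0 → local maximum

Critical points: x = 3/2 - sqrt(21)/2 ≈ -0.7913 (local minimum); x = 3/2 + sqrt(21)/2 ≈ 3.7913 (local maximum)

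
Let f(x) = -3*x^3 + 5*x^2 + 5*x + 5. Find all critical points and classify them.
f'(x) = -9*x^2 + 10*x + 5

Solve f'(x) = 0:
  9*x^2 - 10*x - 5 = 0 has no rational roots; quadratic formula: x = (10 ± √280)/18.
  ⇒ x = 5/9 - sqrt(70)/9 ≈ -0.3741, 5/9 + sqrt(70)/9 ≈ 1.4852

f''(x) = 10 - 18*x
Second-derivative test at each critical point:
  f''(-0.3741) = 16.7332 > 0 → local minimum
  f''(1.4852) = -16.7332 < 0 → local maximum

Critical points: x = 5/9 - sqrt(70)/9 ≈ -0.3741 (local minimum); x = 5/9 + sqrt(70)/9 ≈ 1.4852 (local maximum)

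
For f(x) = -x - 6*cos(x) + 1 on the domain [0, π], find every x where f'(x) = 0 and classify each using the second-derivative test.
f'(x) = 6*sin(x) - 1

Solve f'(x) = 0 on [0, π]:
  f'(x) = 0 ⇔ sin(x) = 1/6, i.e. x = arcsin(1/6) + 2nπ or x = π − arcsin(1/6) + 2nπ; keep the solutions lying in [0, π].
  ⇒ x = asin(1/6) ≈ 0.1674, pi - asin(1/6) ≈ 2.9741

f''(x) = 6*cos(x)
Second-derivative test at each critical point:
  f''(0.1674) = 5.9161 > 0 → local minimum
  f''(2.9741) = -5.9161 < 0 → local maximum

Critical points: x = asin(1/6) ≈ 0.1674 (local minimum); x = pi - asin(1/6) ≈ 2.9741 (local maximum)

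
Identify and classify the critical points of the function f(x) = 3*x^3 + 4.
f'(x) = 9*x^2

Solve f'(x) = 0:
  ⇒ x = 0

f''(x) = 18*x
Second-derivative test at each critical point:
  f''(0) = 0, so the second-derivative test is inconclusive; use the first-derivative test: f'(-1/4) = 0.5625, f'(1/4) = 0.5625 — f' is positive on both sides (no sign change) → neither a local maximum nor a local minimum

Critical points: x = 0 (neither)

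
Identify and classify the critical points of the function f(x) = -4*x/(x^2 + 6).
f'(x) = 4*(x^2 - 6)/(x^2 + 6)^2

Solve f'(x) = 0:
  f'(x) = 4*(x^2 - 6)/(x^2 + 6)^2; the denominator is positive wherever f is defined, so f'(x) = 0 ⇔ 4*x^2 - 24 = 0.
  Factor: 4*x^2 - 24 = 4*(x^2 - 6); x^2 - 6 = 0 has no rational roots; quadratic formula: x = (0 ± √24)/2.
  ⇒ x = -sqrt(6) ≈ -2.4495, sqrt(6) ≈ 2.4495

f''(x) = 8*x*(18 - x^2)/(x^2 + 6)^3
Second-derivative test at each critical point:
  f''(-2.4495) = -0.1361 < 0 → local maximum
  f''(2.4495) = 0.1361 > 0 → local minimum

Critical points: x = -sqrt(6) ≈ -2.4495 (local maximum); x = sqrt(6) ≈ 2.4495 (local minimum)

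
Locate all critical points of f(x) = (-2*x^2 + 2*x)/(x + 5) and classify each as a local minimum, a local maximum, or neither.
f'(x) = 2*(-x^2 - 10*x + 5)/(x^2 + 10*x + 25)

Solve f'(x) = 0:
  f'(x) = -2*(x^2 + 10*x - 5)/(x + 5)^2; the denominator is positive wherever f is defined, so f'(x) = 0 ⇔ -2*x^2 - 20*x + 10 = 0.
  Factor: -2*x^2 - 20*x + 10 = -2*(x^2 + 10*x - 5); x^2 + 10*x - 5 = 0 has no rational roots; quadratic formula: x = (-10 ± √120)/2.
  ⇒ x = -sqrt(30) - 5 ≈ -10.4772, -5 + sqrt(30) ≈ 0.4772

f''(x) = -120/(x^3 + 15*x^2 + 75*x + 125)
Second-derivative test at each critical point:
  f''(-10.4772) = 0.7303 > 0 → local minimum
  f''(0.4772) = -0.7303 < 0 → local maximum

Critical points: x = -sqrt(30) - 5 ≈ -10.4772 (local minimum); x = -5 + sqrt(30) ≈ 0.4772 (local maximum)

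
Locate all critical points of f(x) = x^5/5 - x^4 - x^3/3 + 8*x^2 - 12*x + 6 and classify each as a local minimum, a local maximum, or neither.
f'(x) = x^4 - 4*x^3 - x^2 + 16*x - 12

Solve f'(x) = 0:
  Factor: x^4 - 4*x^3 - x^2 + 16*x - 12 = (x - 3)*(x - 2)*(x - 1)*(x + 2) = 0.
  ⇒ x = -2, 1, 2, 3

f''(x) = 4*x^3 - 12*x^2 - 2*x + 16
Second-derivative test at each critical point:
  f''(-2) = -60 < 0 → local maximum
  f''(1) = 6 > 0 → local minimum
  f''(2) = -4 < 0 → local maximum
  f''(3) = 10 > 0 → local minimum

Critical points: x = -2 (local maximum); x = 1 (local minimum); x = 2 (local maximum); x = 3 (local minimum)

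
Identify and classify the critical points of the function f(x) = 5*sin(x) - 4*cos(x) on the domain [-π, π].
f'(x) = 4*sin(x) + 5*cos(x)

Solve f'(x) = 0 on [-π, π]:
  f'(x) = 0 ⇔ 5*cos(x) = -4*sin(x) ⇔ tan(x) = -5/4, i.e. x = arctan(-5/4) + nπ; keep the solutions lying in [-π, π].
  ⇒ x = -atan(5/4) ≈ -0.8961, pi - atan(5/4) ≈ 2.2455

f''(x) = -5*sin(x) + 4*cos(x)
Second-derivative test at each critical point:
  f''(-0.8961) = 6.4031 > 0 → local minimum
  f''(2.2455) = -6.4031 < 0 → local maximum

Critical points: x = -atan(5/4) ≈ -0.8961 (local minimum); x = pi - atan(5/4) ≈ 2.2455 (local maximum)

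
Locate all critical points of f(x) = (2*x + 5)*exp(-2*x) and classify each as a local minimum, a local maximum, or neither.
f'(x) = 4*(-x - 2)*exp(-2*x)

Solve f'(x) = 0:
  f'(x) = (-4*x - 8)·exp(-2*x) and exp(-2*x) > 0 for every x, so f'(x) = 0 ⇔ -4*x - 8 = 0.
  Factor: -4*x - 8 = -4*(x + 2) = 0.
  ⇒ x = -2

f''(x) = 4*(2*x + 3)*exp(-2*x)
Second-derivative test at each critical point:
  f''(-2) = -218.3926 < 0 → local maximum

Critical points: x = -2 (local maximum)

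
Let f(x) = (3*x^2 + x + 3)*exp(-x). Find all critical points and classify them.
f'(x) = (-3*x^2 + 5*x - 2)*exp(-x)

Solve f'(x) = 0:
  f'(x) = (-3*x^2 + 5*x - 2)·exp(-x) and exp(-x) > 0 for every x, so f'(x) = 0 ⇔ -3*x^2 + 5*x - 2 = 0.
  Factor: -3*x^2 + 5*x - 2 = -(x - 1)*(3*x - 2) = 0.
  ⇒ x = 2/3, 1

f''(x) = (3*x^2 - 11*x + 7)*exp(-x)
Second-derivative test at each critical point:
  f''(2/3) = 0.5134 > 0 → local minimum
  f''(1) = -0.3679 < 0 → local maximum

Critical points: x = 2/3 (local minimum); x = 1 (local maximum)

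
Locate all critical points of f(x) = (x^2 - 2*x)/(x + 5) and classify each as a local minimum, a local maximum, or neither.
f'(x) = (x^2 + 10*x - 10)/(x^2 + 10*x + 25)

Solve f'(x) = 0:
  f'(x) = (x^2 + 10*x - 10)/(x + 5)^2; the denominator is positive wherever f is defined, so f'(x) = 0 ⇔ x^2 + 10*x - 10 = 0.
  x^2 + 10*x - 10 = 0 has no rational roots; quadratic formula: x = (-10 ± √140)/2.
  ⇒ x = -sqrt(35) - 5 ≈ -10.9161, -5 + sqrt(35) ≈ 0.9161

f''(x) = 70/(x^3 + 15*x^2 + 75*x + 125)
Second-derivative test at each critical point:
  f''(-10.9161) = -0.3381 < 0 → local maximum
  f''(0.9161) = 0.3381 > 0 → local minimum

Critical points: x = -sqrt(35) - 5 ≈ -10.9161 (local maximum); x = -5 + sqrt(35) ≈ 0.9161 (local minimum)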